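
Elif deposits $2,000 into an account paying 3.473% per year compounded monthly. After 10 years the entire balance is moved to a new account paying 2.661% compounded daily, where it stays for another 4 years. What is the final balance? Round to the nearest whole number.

$3,147

Phase 1: 2,000·(1 + 0.03473/12)^120 ≈ 2,829.0630.
Phase 2: 2,829.0630·(1 + 0.02661/365)^1460 ≈ 3,146.7863.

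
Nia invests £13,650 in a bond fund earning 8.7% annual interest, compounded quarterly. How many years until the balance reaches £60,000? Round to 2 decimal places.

17.20 years

We need (1 + 0.02175)^(4t) = 4.3956, so 4t = ln 4.3956 / ln 1.02175 ≈ 68.8114.
t ≈ 68.8114/4 = 17.2029 years.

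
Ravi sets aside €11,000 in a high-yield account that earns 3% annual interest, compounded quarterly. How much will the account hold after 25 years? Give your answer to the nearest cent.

Growth factor = (1 + 0.0075)^100 ≈ 2.11108384.
A ≈ 11,000 × 2.11108384 ≈ 23,221.9222.

€23,221.92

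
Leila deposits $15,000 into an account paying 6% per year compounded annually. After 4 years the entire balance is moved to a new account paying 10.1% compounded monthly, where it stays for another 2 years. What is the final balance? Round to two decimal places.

Phase 1: 15,000·(1 + 0.06)^4 ≈ 18,937.1544.
Phase 2: 18,937.1544·(1 + 0.101/12)^24 ≈ 23,156.6151.

$23,156.62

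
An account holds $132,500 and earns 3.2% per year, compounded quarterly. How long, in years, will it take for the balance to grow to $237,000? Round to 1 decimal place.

18.2 years

(1 + 0.008)^(4t) = 237,000/132,500 = 1.7887.
4t·ln(1 + 0.008) = ln(1.7887); 4t = 0.58148/0.00796817 ≈ 72.9750.
t ≈ 18.2438 years.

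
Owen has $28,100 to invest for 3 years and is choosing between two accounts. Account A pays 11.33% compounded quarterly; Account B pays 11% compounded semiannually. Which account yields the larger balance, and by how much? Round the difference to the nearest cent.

Account A, by $543.52

Account A growth factor: (1 + 0.028325)^12 ≈ 1.3981852967; balance ≈ 39,289.0068.
Account B growth factor: (1 + 0.055)^6 ≈ 1.3788428068; balance ≈ 38,745.4829.
Account A is larger by 543.5240.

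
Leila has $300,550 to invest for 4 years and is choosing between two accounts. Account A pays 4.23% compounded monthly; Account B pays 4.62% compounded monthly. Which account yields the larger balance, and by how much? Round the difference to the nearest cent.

A: (1 + 0.003525)^48 ≈ 1.18400467384, so 300,550 × 1.18400467384 ≈ 355,852.6047.
B: (1 + 0.00385)^48 ≈ 1.20255104413, so 300,550 × 1.20255104413 ≈ 361,426.7163.
Difference ≈ 5,574.1116 in favor of B.

Account B, by $5,574.11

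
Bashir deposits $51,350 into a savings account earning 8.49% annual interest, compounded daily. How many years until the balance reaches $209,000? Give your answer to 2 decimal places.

We need (1 + 0.000232603)^(365t) = 4.0701, so 365t = ln 4.0701 / ln 1.000233 ≈ 6035.3225.
t ≈ 6035.3225/365 = 16.5351 years.

16.54 years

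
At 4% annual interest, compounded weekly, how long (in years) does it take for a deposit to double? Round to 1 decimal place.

17.3 years

(1 + 0.000769231)^(52t) = 2.
52t = ln 2 / ln(1 + 0.000769231) ≈ 0.69315/0.000768935 ≈ 901.4379.
t ≈ 17.3353.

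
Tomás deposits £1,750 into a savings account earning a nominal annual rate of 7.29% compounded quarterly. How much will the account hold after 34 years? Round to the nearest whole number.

Periodic rate = 7.29%/4 = 0.018225; periods = 4·34 = 136.
A = 1,750·(1 + 0.018225)^136 ≈ 1,750·11.661402809 ≈ 20,407.4549.

£20,407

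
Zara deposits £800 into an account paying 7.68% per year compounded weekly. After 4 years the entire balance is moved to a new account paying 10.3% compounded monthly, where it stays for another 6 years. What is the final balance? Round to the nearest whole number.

£2,012

Phase 1: 800·(1 + 0.0768/52)^208 ≈ 1,087.4438.
Phase 2: 1,087.4438·(1 + 0.103/12)^72 ≈ 2,012.1276.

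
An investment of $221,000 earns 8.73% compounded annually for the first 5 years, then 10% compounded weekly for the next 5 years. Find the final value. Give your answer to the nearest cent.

$553,449.41

Phase 1: 221,000·(1 + 0.0873)^5 ≈ 335,845.2528.
Phase 2: 335,845.2528·(1 + 0.1/52)^260 ≈ 553,449.4073.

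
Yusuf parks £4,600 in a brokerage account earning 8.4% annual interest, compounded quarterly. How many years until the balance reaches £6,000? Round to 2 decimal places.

3.20 years

We need (1 + 0.021)^(4t) = 1.3043, so 4t = ln 1.3043 / ln 1.021 ≈ 12.7849.
t ≈ 12.7849/4 = 3.1962 years.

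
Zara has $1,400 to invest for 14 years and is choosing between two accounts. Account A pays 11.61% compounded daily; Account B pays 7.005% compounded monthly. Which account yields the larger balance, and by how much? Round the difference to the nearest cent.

Account A growth factor: (1 + 0.1161/365)^5110 ≈ 5.079137935; balance ≈ 7,110.7931.
Account B growth factor: (1 + 0.0058375)^168 ≈ 2.658730286; balance ≈ 3,722.2224.
Account A is larger by 3,388.5707.

Account A, by $3,388.57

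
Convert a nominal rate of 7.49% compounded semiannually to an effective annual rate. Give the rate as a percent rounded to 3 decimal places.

7.630%

EAR = (1 + 7.49%/2)^2 − 1 = (1 + 0.03745)^2 − 1.
(1 + 0.03745)^2 ≈ 1.076303, so EAR ≈ 7.63025%.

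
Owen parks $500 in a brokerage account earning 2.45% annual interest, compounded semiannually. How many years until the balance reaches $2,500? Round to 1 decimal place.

66.1 years

(1 + 0.01225)^(2t) = 2,500/500 = 5.
2t·ln(1 + 0.01225) = ln(5); 2t = 1.6094/0.0121756 ≈ 132.1858.
t ≈ 66.0929 years.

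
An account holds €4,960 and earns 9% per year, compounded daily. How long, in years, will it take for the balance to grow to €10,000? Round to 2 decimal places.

(1 + 0.000246575)^(365t) = 10,000/4,960 = 2.0161.
365t·ln(1 + 0.000246575) = ln(2.0161); 365t = 0.70118/0.000246545 ≈ 2844.0224.
t ≈ 7.7918 years.

7.79 years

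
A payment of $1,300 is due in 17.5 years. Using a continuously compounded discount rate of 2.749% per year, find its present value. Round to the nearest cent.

$803.55

P = A·e^(−rt) = 1,300·e^(−0.481075).
e^(−0.481075) ≈ 0.6181185571, so P ≈ 803.5541.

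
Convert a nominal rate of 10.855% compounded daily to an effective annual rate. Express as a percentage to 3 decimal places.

One year is 365 periods at 0.000297397 each: (1 + 0.000297397)^365 ≈ 1.114643.
EAR = 1.114643 − 1 ≈ 11.46427%.

11.464%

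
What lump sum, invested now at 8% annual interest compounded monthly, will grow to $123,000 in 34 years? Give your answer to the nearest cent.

Growth factor = (1 + 0.08/12)^408 ≈ 15.0439125737.
P = 123,000/15.0439125737 ≈ 8,176.0645.

$8,176.06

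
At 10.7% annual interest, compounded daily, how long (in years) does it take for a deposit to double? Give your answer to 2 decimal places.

6.48 years

(1 + 0.000293151)^(365t) = 2.
365t = ln 2 / ln(1 + 0.000293151) ≈ 0.69315/0.000293108 ≈ 2364.8206.
t ≈ 6.4790.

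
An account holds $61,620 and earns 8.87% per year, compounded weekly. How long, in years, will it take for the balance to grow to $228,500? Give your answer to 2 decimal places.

14.79 years

We need (1 + 0.00170577)^(52t) = 3.7082, so 52t = ln 3.7082 / ln 1.001706 ≈ 768.9593.
t ≈ 768.9593/52 = 14.7877 years.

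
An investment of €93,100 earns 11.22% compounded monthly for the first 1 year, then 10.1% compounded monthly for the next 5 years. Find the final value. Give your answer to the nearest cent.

After 1 years at 11.22%: 93,100 × 1.11815355343 ≈ 104,100.0958.
Then 5 years at 10.1%: 104,100.0958 × 1.65348741399 ≈ 172,128.1982.

€172,128.20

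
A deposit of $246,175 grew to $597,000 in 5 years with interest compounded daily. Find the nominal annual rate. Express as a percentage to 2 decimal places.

17.72%

The 1825-period growth factor is 597,000/246,175 = 2.4251.
r/365 = 2.4251^(1/1825) − 1 ≈ 0.000485528, so r ≈ 365·0.000485528 = 17.72179%.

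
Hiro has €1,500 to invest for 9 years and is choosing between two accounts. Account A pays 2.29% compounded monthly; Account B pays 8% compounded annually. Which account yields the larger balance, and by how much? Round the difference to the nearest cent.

Account B, by €1,155.55

A: (1 + 0.0229/12)^108 ≈ 1.228634753, so 1,500 × 1.228634753 ≈ 1,842.9521.
B: (1 + 0.08)^9 ≈ 1.999004627, so 1,500 × 1.999004627 ≈ 2,998.5069.
Difference ≈ 1,155.5548 in favor of B.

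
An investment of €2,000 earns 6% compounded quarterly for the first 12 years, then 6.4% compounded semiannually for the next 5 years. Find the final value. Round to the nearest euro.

After 12 years at 6%: 2,000 × 2.043478289 ≈ 4,086.9566.
Then 5 years at 6.4%: 4,086.9566 × 1.370241046 ≈ 5,600.1157.

€5,600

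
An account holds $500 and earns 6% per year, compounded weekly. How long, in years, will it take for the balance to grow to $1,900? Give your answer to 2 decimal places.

We need (1 + 0.00115385)^(52t) = 3.8, so 52t = ln 3.8 / ln 1.001154 ≈ 1157.6683.
t ≈ 1157.6683/52 = 22.2629 years.

22.26 years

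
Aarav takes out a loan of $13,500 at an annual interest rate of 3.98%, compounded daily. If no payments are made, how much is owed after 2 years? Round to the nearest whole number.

$14,618

Growth factor = (1 + 0.0398/365)^730 ≈ 1.0828491404.
A ≈ 13,500 × 1.0828491404 ≈ 14,618.4634.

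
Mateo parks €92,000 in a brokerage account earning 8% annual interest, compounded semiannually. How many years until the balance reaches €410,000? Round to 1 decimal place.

19.1 years

(1 + 0.04)^(2t) = 410,000/92,000 = 4.4565.
2t·ln(1 + 0.04) = ln(4.4565); 2t = 1.4944/0.0392207 ≈ 38.1015.
t ≈ 19.0508 years.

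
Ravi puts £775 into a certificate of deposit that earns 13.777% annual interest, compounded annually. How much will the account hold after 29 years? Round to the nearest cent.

Annual rate = 13.777% = 0.13777; years = 29.
A = 775·(1 + 0.13777)^29 ≈ 775·42.225993161 ≈ 32,725.1447.

£32,725.14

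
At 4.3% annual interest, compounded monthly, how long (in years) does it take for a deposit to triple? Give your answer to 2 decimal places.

(1 + 0.00358333)^(12t) = 3.
12t = ln 3 / ln(1 + 0.00358333) ≈ 1.0986/0.00357693 ≈ 307.1385.
t ≈ 25.5949.

25.59 years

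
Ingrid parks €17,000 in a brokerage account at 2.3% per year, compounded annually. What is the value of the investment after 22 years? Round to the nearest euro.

€28,036

Annual rate = 2.3% = 0.023; years = 22.
A = 17,000·(1 + 0.023)^22 ≈ 17,000·1.6491643636 ≈ 28,035.7942.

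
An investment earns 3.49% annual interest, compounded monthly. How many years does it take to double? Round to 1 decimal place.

19.9 years

(1 + 0.00290833)^(12t) = 2.
12t = ln 2 / ln(1 + 0.00290833) ≈ 0.69315/0.00290411 ≈ 238.6778.
t ≈ 19.8898.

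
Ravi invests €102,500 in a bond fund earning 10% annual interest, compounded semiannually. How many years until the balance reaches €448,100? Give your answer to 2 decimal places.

(1 + 0.05)^(2t) = 448,100/102,500 = 4.3717.
2t·ln(1 + 0.05) = ln(4.3717); 2t = 1.4752/0.0487902 ≈ 30.2347.
t ≈ 15.1173 years.

15.12 years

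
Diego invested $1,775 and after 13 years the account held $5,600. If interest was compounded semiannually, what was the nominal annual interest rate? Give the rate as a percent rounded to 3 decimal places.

9.036%

The 26-period growth factor is 5,600/1,775 = 3.15493.
r/2 = 3.15493^(1/26) − 1 ≈ 0.045182, so r ≈ 2·0.045182 = 9.03639%.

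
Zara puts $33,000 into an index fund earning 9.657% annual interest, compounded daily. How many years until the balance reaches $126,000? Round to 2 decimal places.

13.88 years

We need (1 + 0.000264575)^(365t) = 3.8182, so 365t = ln 3.8182 / ln 1.000265 ≈ 5064.5369.
t ≈ 5064.5369/365 = 13.8754 years.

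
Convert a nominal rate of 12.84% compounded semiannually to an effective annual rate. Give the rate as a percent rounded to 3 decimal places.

EAR = (1 + 12.84%/2)^2 − 1 = (1 + 0.0642)^2 − 1.
(1 + 0.0642)^2 ≈ 1.132522, so EAR ≈ 13.25216%.

13.252%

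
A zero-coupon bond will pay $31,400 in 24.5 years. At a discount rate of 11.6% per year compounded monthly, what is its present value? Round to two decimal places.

Growth factor = (1 + 0.116/12)^294 ≈ 16.917550139.
P = 31,400/16.917550139 ≈ 1,856.0607.

$1,856.06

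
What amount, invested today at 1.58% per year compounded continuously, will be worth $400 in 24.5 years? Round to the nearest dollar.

P = A·e^(−rt) = 400·e^(−0.3871).
e^(−0.3871) ≈ 0.679023189, so P ≈ 271.6093.

$272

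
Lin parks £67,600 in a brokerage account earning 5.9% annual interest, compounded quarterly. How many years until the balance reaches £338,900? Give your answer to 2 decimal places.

27.52 years

(1 + 0.01475)^(4t) = 338,900/67,600 = 5.0133.
4t·ln(1 + 0.01475) = ln(5.0133); 4t = 1.6121/0.0146423 ≈ 110.0988.
t ≈ 27.5247 years.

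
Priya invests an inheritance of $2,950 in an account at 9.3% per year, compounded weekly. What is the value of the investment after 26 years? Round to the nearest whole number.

$33,038

Periodic rate = 9.3%/52 = 0.00178846; periods = 52·26 = 1352.
A = 2,950·(1 + 0.093/52)^1352 ≈ 2,950·11.199177349 ≈ 33,037.5732.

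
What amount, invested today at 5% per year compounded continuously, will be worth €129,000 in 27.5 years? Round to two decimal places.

€32,616.31

P = A·e^(−rt) = 129,000·e^(−1.375).
e^(−1.375) ≈ 0.252839595805, so P ≈ 32,616.3079.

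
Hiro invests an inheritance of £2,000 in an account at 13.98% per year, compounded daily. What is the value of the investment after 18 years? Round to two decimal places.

£24,755.94

Growth factor = (1 + 0.1398/365)^6570 ≈ 12.377969202.
A ≈ 2,000 × 12.377969202 ≈ 24,755.9384.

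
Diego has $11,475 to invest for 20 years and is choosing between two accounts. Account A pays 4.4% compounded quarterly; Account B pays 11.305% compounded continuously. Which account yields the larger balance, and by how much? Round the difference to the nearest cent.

Account B, by $82,543.50

Account A growth factor: (1 + 0.011)^80 ≈ 2.3993436075; balance ≈ 27,532.4679.
Account B growth factor: e^(0.11305·20) = e^2.261 ≈ 9.59267704907; balance ≈ 110,075.9691.
Account B is larger by 82,543.5012.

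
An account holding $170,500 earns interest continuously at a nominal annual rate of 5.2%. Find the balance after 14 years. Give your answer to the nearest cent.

A = P·e^(rt) = 170,500·e^(0.052·14) = 170,500·e^0.728.
e^0.728 ≈ 2.07093459385, so A ≈ 353,094.3483.

$353,094.35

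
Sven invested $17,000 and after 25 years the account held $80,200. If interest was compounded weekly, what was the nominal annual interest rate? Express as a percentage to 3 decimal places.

(1 + r/52)^1300 = 80,200/17,000 = 4.71765.
1 + r/52 = 4.71765^(1/1300) ≈ 1.001194, so r/52 ≈ 0.00119403.
r ≈ 52·0.00119403 = 6.20894%.

6.209%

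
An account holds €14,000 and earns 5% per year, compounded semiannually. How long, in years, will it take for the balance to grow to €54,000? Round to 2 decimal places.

27.33 years

(1 + 0.025)^(2t) = 54,000/14,000 = 3.8571.
2t·ln(1 + 0.025) = ln(3.8571); 2t = 1.3499/0.0246926 ≈ 54.6693.
t ≈ 27.3346 years.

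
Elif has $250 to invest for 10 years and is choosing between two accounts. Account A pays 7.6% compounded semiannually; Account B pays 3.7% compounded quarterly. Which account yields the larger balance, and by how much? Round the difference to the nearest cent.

Account A, by $165.77

Account A growth factor: (1 + 0.038)^20 ≈ 2.10837118; balance ≈ 527.0928.
Account B growth factor: (1 + 0.00925)^40 ≈ 1.44527444; balance ≈ 361.3186.
Account A is larger by 165.7742.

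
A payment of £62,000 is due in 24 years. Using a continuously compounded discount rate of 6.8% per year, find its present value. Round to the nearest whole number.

£12,123

P = A·e^(−rt) = 62,000·e^(−1.632).
e^(−1.632) ≈ 0.19553810658, so P ≈ 12,123.3626.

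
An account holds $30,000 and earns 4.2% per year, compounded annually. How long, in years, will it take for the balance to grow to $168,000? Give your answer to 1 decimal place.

41.9 years

We need (1 + 0.042)^t = 5.6, so t = ln 5.6 / ln 1.042 ≈ 41.8737.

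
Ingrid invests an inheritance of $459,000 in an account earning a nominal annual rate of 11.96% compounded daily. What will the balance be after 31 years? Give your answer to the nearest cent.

Periodic rate = 11.96%/365 = 0.000327671; periods = 365·31 = 11315.
A = 459,000·(1 + 0.1196/365)^11315 ≈ 459,000·40.731131253567 ≈ 18,695,589.2454.

$18,695,589.25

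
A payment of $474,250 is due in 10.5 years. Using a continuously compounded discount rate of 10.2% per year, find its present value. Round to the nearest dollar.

$162,509

P = A·e^(−rt) = 474,250·e^(−1.071).
e^(−1.071) ≈ 0.342665680348, so P ≈ 162,509.1989.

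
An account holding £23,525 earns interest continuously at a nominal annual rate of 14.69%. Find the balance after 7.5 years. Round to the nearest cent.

A = P·e^(rt) = 23,525·e^(0.1469·7.5) = 23,525·e^1.10175.
e^1.10175 ≈ 3.0094279173, so A ≈ 70,796.7918.

£70,796.79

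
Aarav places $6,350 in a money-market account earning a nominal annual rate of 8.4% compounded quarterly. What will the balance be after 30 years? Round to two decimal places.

Growth factor = (1 + 0.021)^120 ≈ 12.108463875.
A ≈ 6,350 × 12.108463875 ≈ 76,888.7456.

$76,888.75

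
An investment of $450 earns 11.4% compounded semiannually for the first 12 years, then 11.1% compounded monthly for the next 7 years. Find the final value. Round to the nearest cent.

$3,688.99

Phase 1: 450·(1 + 0.057)^24 ≈ 1,702.2064.
Phase 2: 1,702.2064·(1 + 0.00925)^84 ≈ 3,688.9935.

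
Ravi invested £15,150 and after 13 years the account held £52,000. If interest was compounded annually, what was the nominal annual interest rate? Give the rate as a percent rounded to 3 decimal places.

9.951%

The 13-period growth factor is 52,000/15,150 = 3.43234.
r = 3.43234^(1/13) − 1 ≈ 0.0995103, i.e. 9.95103%.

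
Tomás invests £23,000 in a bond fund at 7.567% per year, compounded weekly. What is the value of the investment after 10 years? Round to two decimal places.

£48,991.37

Periodic rate = 7.567%/52 = 0.00145519; periods = 52·10 = 520.
A = 23,000·(1 + 0.07567/52)^520 ≈ 23,000·2.1300596021 ≈ 48,991.3708.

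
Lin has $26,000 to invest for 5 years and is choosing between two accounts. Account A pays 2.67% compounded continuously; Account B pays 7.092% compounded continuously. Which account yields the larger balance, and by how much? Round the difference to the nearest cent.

Account A growth factor: e^(0.0267·5) = e^0.1335 ≈ 1.1428212661; balance ≈ 29,713.3529.
Account B growth factor: e^(0.07092·5) = e^0.3546 ≈ 1.4256102961; balance ≈ 37,065.8677.
Account B is larger by 7,352.5148.

Account B, by $7,352.51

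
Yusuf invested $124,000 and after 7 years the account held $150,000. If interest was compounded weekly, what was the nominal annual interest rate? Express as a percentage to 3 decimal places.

2.720%

(1 + r/52)^364 = 150,000/124,000 = 1.20968.
1 + r/52 = 1.20968^(1/364) ≈ 1.000523, so r/52 ≈ 0.000523087.
r ≈ 52·0.000523087 = 2.72005%.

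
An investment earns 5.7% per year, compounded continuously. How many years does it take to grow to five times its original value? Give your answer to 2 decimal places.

e^(0.057t) = 5, so 0.057t = ln 5 ≈ 1.6094.
t ≈ 1.6094/0.057 ≈ 28.2358.

28.24 years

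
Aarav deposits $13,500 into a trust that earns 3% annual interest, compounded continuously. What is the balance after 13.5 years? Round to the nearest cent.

$20,240.58

A = P·e^(rt) = 13,500·e^(0.03·13.5) = 13,500·e^0.405.
e^0.405 ≈ 1.4993025001, so A ≈ 20,240.5838.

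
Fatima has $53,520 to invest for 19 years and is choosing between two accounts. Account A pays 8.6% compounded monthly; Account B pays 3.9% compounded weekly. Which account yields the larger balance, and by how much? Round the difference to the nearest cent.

Account A, by $160,405.16

Account A growth factor: (1 + 0.086/12)^228 ≈ 5.09455671269; balance ≈ 272,660.6753.
Account B growth factor: (1 + 0.00075)^988 ≈ 2.09744987979; balance ≈ 112,255.5176.
Account A is larger by 160,405.1577.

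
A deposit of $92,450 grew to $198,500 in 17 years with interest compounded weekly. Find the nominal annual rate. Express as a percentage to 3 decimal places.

(1 + r/52)^884 = 198,500/92,450 = 2.14711.
1 + r/52 = 2.14711^(1/884) ≈ 1.000865, so r/52 ≈ 0.000864764.
r ≈ 52·0.000864764 = 4.49677%.

4.497%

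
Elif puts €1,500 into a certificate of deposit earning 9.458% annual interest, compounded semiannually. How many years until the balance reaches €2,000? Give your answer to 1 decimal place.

(1 + 0.04729)^(2t) = 2,000/1,500 = 1.3333.
2t·ln(1 + 0.04729) = ln(1.3333); 2t = 0.28768/0.0462059 ≈ 6.2261.
t ≈ 3.1130 years.

3.1 years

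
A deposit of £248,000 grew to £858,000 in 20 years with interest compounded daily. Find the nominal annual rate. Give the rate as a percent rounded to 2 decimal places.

(1 + r/365)^7300 = 858,000/248,000 = 3.45968.
1 + r/365 = 3.45968^(1/7300) ≈ 1.00017, so r/365 ≈ 0.000170038.
r ≈ 365·0.000170038 = 6.20640%.

6.21%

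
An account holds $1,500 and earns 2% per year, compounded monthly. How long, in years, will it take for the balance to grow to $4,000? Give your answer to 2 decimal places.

(1 + 0.00166667)^(12t) = 4,000/1,500 = 2.6667.
12t·ln(1 + 0.00166667) = ln(2.6667); 12t = 0.98083/0.00166528 ≈ 588.9878.
t ≈ 49.0823 years.

49.08 years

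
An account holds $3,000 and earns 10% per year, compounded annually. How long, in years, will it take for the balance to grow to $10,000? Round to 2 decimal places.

12.63 years

(1 + 0.1)^t = 10,000/3,000 = 3.3333.
t·ln(1 + 0.1) = ln(3.3333); t = 1.204/0.0953102 ≈ 12.6322.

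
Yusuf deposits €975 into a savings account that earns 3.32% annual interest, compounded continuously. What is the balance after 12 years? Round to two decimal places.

€1,452.20

A = P·e^(rt) = 975·e^(0.0332·12) = 975·e^0.3984.
e^0.3984 ≈ 1.489439687, so A ≈ 1,452.2037.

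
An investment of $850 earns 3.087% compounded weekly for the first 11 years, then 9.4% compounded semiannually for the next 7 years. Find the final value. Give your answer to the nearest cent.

$2,270.40

Phase 1: 850·(1 + 0.03087/52)^572 ≈ 1,193.5718.
Phase 2: 1,193.5718·(1 + 0.047)^14 ≈ 2,270.3985.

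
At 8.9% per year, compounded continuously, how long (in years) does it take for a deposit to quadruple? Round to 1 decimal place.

15.6 years

e^(0.089t) = 4, so 0.089t = ln 4 ≈ 1.3863.
t ≈ 1.3863/0.089 ≈ 15.5763.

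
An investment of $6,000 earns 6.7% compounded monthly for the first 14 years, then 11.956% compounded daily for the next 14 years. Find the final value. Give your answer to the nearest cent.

After 14 years at 6.7%: 6,000 × 2.5482099263 ≈ 15,289.2596.
Then 14 years at 11.956%: 15,289.2596 × 5.3311443607 ≈ 81,509.2499.

$81,509.25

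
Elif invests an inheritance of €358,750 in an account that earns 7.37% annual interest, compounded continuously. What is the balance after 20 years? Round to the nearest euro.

A = P·e^(rt) = 358,750·e^(0.0737·20) = 358,750·e^1.474.
e^1.474 ≈ 4.366666921946, so A ≈ 1,566,541.7582.

€1,566,542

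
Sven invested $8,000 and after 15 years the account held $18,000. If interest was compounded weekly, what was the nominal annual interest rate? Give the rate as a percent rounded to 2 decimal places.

The 780-period growth factor is 18,000/8,000 = 2.25.
r/52 = 2.25^(1/780) − 1 ≈ 0.00104019, so r ≈ 52·0.00104019 = 5.40901%.

5.41%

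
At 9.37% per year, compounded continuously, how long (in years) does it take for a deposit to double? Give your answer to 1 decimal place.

e^(0.0937t) = 2, so 0.0937t = ln 2 ≈ 0.69315.
t ≈ 0.69315/0.0937 ≈ 7.3975.

7.4 years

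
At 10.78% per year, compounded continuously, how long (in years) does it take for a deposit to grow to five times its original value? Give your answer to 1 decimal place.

14.9 years

e^(0.1078t) = 5, so 0.1078t = ln 5 ≈ 1.6094.
t ≈ 1.6094/0.1078 ≈ 14.9299.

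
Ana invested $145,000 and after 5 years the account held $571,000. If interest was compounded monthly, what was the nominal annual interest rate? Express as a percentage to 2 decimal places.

27.73%

The 60-period growth factor is 571,000/145,000 = 3.93793.
r/12 = 3.93793^(1/60) − 1 ≈ 0.0231072, so r ≈ 12·0.0231072 = 27.72862%.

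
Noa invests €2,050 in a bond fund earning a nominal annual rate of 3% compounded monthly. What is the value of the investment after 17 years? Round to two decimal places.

Growth factor = (1 + 0.0025)^204 ≈ 1.664231675.
A ≈ 2,050 × 1.664231675 ≈ 3,411.6749.

€3,411.67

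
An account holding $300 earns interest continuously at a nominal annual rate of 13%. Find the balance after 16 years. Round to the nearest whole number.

$2,401

A = P·e^(rt) = 300·e^(0.13·16) = 300·e^2.08.
e^2.08 ≈ 8.004468914, so A ≈ 2,401.3407.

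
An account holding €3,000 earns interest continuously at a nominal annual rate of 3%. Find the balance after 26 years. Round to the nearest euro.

A = P·e^(rt) = 3,000·e^(0.03·26) = 3,000·e^0.78.
e^0.78 ≈ 2.181472265, so A ≈ 6,544.4168.

€6,544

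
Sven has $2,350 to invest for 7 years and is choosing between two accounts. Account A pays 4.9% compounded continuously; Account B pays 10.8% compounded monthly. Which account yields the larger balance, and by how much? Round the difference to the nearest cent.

Account A growth factor: e^(0.049·7) = e^0.343 ≈ 1.409168762; balance ≈ 3,311.5466.
Account B growth factor: (1 + 0.009)^84 ≈ 2.122550168; balance ≈ 4,987.9929.
Account B is larger by 1,676.4463.

Account B, by $1,676.45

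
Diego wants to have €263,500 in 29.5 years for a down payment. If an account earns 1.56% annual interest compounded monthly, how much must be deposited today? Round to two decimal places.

€166,359.69

Periodic rate = 1.56%/12 = 0.0013; 354 periods.
P = 263,500/(1 + 0.0013)^354 ≈ 263,500/1.58391737375 ≈ 166,359.6879.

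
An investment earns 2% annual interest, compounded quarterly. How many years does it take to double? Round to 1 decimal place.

(1 + 0.005)^(4t) = 2.
4t = ln 2 / ln(1 + 0.005) ≈ 0.69315/0.00498754 ≈ 138.9757.
t ≈ 34.7439.

34.7 years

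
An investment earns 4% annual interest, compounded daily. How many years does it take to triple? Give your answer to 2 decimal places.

(1 + 0.000109589)^(365t) = 3.
365t = ln 3 / ln(1 + 0.000109589) ≈ 1.0986/0.000109583 ≈ 10025.3864.
t ≈ 27.4668.

27.47 years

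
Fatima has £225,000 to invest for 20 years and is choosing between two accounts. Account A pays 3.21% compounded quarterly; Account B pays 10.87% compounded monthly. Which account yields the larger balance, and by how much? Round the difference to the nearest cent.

A: (1 + 0.008025)^80 ≈ 1.89541473918, so 225,000 × 1.89541473918 ≈ 426,468.3163.
B: (1 + 0.1087/12)^240 ≈ 8.707743192676, so 225,000 × 8.707743192676 ≈ 1,959,242.2184.
Difference ≈ 1,532,773.9020 in favor of B.

Account B, by £1,532,773.90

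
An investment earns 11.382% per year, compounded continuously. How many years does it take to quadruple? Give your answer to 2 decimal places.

12.18 years

e^(0.11382t) = 4, so 0.11382t = ln 4 ≈ 1.3863.
t ≈ 1.3863/0.11382 ≈ 12.1797.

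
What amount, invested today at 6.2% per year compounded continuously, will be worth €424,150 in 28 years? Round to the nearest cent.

€74,745.36

P = A·e^(−rt) = 424,150·e^(−1.736).
e^(−1.736) ≈ 0.176223888257, so P ≈ 74,745.3622.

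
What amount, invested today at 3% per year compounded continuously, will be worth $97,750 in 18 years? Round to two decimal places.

$56,963.64

P = A·e^(−rt) = 97,750·e^(−0.54).
e^(−0.54) ≈ 0.58274825237, so P ≈ 56,963.6417.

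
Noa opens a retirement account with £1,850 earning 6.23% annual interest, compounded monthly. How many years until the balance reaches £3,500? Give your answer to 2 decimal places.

We need (1 + 0.00519167)^(12t) = 1.8919, so 12t = ln 1.8919 / ln 1.005192 ≈ 123.1263.
t ≈ 123.1263/12 = 10.2605 years.

10.26 years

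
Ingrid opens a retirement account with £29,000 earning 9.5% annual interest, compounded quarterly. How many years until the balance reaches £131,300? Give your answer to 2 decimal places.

16.08 years

We need (1 + 0.02375)^(4t) = 4.5276, so 4t = ln 4.5276 / ln 1.02375 ≈ 64.3390.
t ≈ 64.3390/4 = 16.0848 years.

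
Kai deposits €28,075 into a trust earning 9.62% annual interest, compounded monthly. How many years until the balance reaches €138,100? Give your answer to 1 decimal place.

16.6 years

(1 + 0.00801667)^(12t) = 138,100/28,075 = 4.919.
12t·ln(1 + 0.00801667) = ln(4.919); 12t = 1.5931/0.0079847 ≈ 199.5188.
t ≈ 16.6266 years.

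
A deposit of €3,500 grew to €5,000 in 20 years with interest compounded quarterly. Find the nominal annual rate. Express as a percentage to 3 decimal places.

The 80-period growth factor is 5,000/3,500 = 1.42857.
r/4 = 1.42857^(1/80) − 1 ≈ 0.00446839, so r ≈ 4·0.00446839 = 1.78736%.

1.787%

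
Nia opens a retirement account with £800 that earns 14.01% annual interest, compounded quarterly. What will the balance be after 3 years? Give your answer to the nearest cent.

£1,209.21

Growth factor = (1 + 0.035025)^12 ≈ 1.511506706.
A ≈ 800 × 1.511506706 ≈ 1,209.2054.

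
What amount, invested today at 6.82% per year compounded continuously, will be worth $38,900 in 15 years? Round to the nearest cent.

$13,985.12

P = A·e^(−rt) = 38,900·e^(−1.023).
e^(−1.023) ≈ 0.35951477641, so P ≈ 13,985.1248.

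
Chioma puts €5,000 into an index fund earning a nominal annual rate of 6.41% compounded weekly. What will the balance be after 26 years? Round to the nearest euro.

€26,444

Periodic rate = 6.41%/52 = 0.00123269; periods = 52·26 = 1352.
A = 5,000·(1 + 0.0641/52)^1352 ≈ 5,000·5.2887061978 ≈ 26,443.5310.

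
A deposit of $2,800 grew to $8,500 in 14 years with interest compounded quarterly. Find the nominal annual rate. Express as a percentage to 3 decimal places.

8.011%

(1 + r/4)^56 = 8,500/2,800 = 3.03571.
1 + r/4 = 3.03571^(1/56) ≈ 1.020027, so r/4 ≈ 0.0200273.
r ≈ 4·0.0200273 = 8.01093%.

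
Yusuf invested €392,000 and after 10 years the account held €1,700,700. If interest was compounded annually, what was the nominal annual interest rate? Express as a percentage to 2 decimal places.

15.81%

The 10-period growth factor is 1,700,700/392,000 = 4.33852.
r = 4.33852^(1/10) − 1 ≈ 0.158068, i.e. 15.80683%.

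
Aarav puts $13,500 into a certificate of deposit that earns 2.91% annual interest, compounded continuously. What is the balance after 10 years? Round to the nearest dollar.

A = P·e^(rt) = 13,500·e^(0.0291·10) = 13,500·e^0.291.
e^0.291 ≈ 1.337764584, so A ≈ 18,059.8219.

$18,060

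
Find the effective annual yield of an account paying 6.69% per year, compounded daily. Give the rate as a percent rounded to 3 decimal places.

One year is 365 periods at 0.000183288 each: (1 + 0.000183288)^365 ≈ 1.069182.
EAR = 1.069182 − 1 ≈ 6.91820%.

6.918%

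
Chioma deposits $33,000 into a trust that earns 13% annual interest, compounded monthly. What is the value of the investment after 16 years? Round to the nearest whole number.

Periodic rate = 13%/12 = 0.0108333; periods = 12·16 = 192.
A = 33,000·(1 + 0.13/12)^192 ≈ 33,000·7.91543023084 ≈ 261,209.1976.

$261,209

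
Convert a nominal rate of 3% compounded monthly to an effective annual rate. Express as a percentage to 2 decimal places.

One year is 12 periods at 0.0025 each: (1 + 0.0025)^12 ≈ 1.030416.
EAR = 1.030416 − 1 ≈ 3.04160%.

3.04%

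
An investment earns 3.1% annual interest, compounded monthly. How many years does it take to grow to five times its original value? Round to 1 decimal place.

(1 + 0.00258333)^(12t) = 5.
12t = ln 5 / ln(1 + 0.00258333) ≈ 1.6094/0.00258 ≈ 623.8126.
t ≈ 51.9844.

52.0 years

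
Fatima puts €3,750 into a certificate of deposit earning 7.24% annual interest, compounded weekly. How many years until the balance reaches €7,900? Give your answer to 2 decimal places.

10.30 years

(1 + 0.00139231)^(52t) = 7,900/3,750 = 2.1067.
52t·ln(1 + 0.00139231) = ln(2.1067); 52t = 0.74511/0.00139134 ≈ 535.5321.
t ≈ 10.2987 years.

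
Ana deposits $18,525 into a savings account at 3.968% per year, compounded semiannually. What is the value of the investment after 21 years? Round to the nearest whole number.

$42,277

Growth factor = (1 + 0.01984)^42 ≈ 2.282158246.
A ≈ 18,525 × 2.282158246 ≈ 42,276.9815.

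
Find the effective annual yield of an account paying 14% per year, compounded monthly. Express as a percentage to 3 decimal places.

One year is 12 periods at 0.0116667 each: (1 + 0.0116667)^12 ≈ 1.149342.
EAR = 1.149342 − 1 ≈ 14.93420%.

14.934%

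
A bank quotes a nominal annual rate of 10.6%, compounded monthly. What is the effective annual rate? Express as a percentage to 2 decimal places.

11.13%

One year is 12 periods at 0.00883333 each: (1 + 0.00883333)^12 ≈ 1.111305.
EAR = 1.111305 − 1 ≈ 11.13045%.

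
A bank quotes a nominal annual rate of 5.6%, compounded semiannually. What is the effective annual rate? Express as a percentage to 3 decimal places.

EAR = (1 + 5.6%/2)^2 − 1 = (1 + 0.028)^2 − 1.
(1 + 0.028)^2 ≈ 1.056784, so EAR ≈ 5.67840%.

5.678%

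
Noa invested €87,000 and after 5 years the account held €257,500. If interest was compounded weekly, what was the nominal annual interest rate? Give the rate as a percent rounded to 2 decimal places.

The 260-period growth factor is 257,500/87,000 = 2.95977.
r/52 = 2.95977^(1/260) − 1 ≈ 0.00418223, so r ≈ 52·0.00418223 = 21.74758%.

21.75%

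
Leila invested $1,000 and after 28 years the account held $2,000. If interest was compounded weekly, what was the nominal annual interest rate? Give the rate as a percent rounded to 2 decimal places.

2.48%

(1 + r/52)^1456 = 2,000/1,000 = 2.
1 + r/52 = 2^(1/1456) ≈ 1.000476, so r/52 ≈ 0.000476176.
r ≈ 52·0.000476176 = 2.47611%.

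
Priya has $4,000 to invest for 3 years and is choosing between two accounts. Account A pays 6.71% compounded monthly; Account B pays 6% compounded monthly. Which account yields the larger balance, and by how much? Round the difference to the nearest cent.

Account A growth factor: (1 + 0.0671/12)^36 ≈ 1.22230606; balance ≈ 4,889.2242.
Account B growth factor: (1 + 0.005)^36 ≈ 1.196680525; balance ≈ 4,786.7221.
Account A is larger by 102.5021.

Account A, by $102.50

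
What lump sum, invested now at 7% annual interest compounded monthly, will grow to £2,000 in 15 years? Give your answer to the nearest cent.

Growth factor = (1 + 0.07/12)^180 ≈ 2.848946731.
P = 2,000/2.848946731 ≈ 702.0138.

£702.01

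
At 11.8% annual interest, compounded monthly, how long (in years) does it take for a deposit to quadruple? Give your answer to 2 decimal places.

(1 + 0.00983333)^(12t) = 4.
12t = ln 4 / ln(1 + 0.00983333) ≈ 1.3863/0.0097853 ≈ 141.6711.
t ≈ 11.8059.

11.81 years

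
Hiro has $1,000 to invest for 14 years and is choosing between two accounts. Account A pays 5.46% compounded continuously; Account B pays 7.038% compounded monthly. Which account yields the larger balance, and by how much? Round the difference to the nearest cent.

Account A growth factor: e^(0.0546·14) = e^0.7644 ≈ 2.147705365; balance ≈ 2,147.7054.
Account B growth factor: (1 + 0.005865)^168 ≈ 2.670970254; balance ≈ 2,670.9703.
Account B is larger by 523.2649.

Account B, by $523.26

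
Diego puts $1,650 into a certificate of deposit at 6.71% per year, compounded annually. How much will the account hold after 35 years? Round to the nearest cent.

Annual rate = 6.71% = 0.0671; years = 35.
A = 1,650·(1 + 0.0671)^35 ≈ 1,650·9.7091049745 ≈ 16,020.0232.

$16,020.02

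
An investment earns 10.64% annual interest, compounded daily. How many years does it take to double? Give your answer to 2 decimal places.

6.52 years

(1 + 0.000291507)^(365t) = 2.
365t = ln 2 / ln(1 + 0.000291507) ≈ 0.69315/0.000291464 ≈ 2378.1541.
t ≈ 6.5155.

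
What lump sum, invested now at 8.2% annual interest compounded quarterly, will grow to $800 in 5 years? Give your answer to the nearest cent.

Growth factor = (1 + 0.0205)^20 ≈ 1.50058355.
P = 800/1.50058355 ≈ 533.1259.

$533.13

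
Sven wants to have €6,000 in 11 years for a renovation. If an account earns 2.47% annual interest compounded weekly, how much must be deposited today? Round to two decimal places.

€4,572.79

Periodic rate = 2.47%/52 = 0.000475; 572 periods.
P = 6,000/(1 + 0.000475)^572 ≈ 6,000/1.31210864 ≈ 4,572.7921.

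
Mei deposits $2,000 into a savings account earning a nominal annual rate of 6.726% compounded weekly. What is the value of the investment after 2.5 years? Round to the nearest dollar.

$2,366

Periodic rate = 6.726%/52 = 0.00129346; periods = 52·2.5 = 130.
A = 2,000·(1 + 0.06726/52)^130 ≈ 2,000·1.182985521 ≈ 2,365.9710.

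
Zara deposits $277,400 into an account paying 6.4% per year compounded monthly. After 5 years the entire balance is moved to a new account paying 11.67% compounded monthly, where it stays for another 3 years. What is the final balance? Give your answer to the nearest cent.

After 5 years at 6.4%: 277,400 × 1.37595727469 ≈ 381,690.5480.
Then 3 years at 11.67%: 381,690.5480 × 1.41681103459 ≈ 540,783.3802.

$540,783.38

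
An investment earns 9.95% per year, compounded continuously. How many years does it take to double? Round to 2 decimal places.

e^(0.0995t) = 2, so 0.0995t = ln 2 ≈ 0.69315.
t ≈ 0.69315/0.0995 ≈ 6.9663.

6.97 years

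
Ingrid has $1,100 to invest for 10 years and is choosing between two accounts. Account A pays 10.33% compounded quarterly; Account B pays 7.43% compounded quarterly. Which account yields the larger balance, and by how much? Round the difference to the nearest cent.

A: (1 + 0.025825)^40 ≈ 2.772880512, so 1,100 × 2.772880512 ≈ 3,050.1686.
B: (1 + 0.018575)^40 ≈ 2.08795197, so 1,100 × 2.08795197 ≈ 2,296.7472.
Difference ≈ 753.4214 in favor of A.

Account A, by $753.42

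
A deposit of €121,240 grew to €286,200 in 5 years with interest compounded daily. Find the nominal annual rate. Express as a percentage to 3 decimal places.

17.182%

The 1825-period growth factor is 286,200/121,240 = 2.36061.
r/365 = 2.36061^(1/1825) − 1 ≈ 0.000470751, so r ≈ 365·0.000470751 = 17.18242%.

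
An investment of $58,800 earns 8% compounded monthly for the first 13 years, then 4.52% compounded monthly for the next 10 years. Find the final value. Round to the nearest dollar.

$260,302

After 13 years at 8%: 58,800 × 2.81946926719 ≈ 165,784.7929.
Then 10 years at 4.52%: 165,784.7929 × 1.57011814 ≈ 260,301.7107.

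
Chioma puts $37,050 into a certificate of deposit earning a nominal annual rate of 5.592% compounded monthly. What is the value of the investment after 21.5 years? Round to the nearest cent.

Periodic rate = 5.592%/12 = 0.00466; periods = 12·21.5 = 258.
A = 37,050·(1 + 0.00466)^258 ≈ 37,050·3.31841533432 ≈ 122,947.2881.

$122,947.29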